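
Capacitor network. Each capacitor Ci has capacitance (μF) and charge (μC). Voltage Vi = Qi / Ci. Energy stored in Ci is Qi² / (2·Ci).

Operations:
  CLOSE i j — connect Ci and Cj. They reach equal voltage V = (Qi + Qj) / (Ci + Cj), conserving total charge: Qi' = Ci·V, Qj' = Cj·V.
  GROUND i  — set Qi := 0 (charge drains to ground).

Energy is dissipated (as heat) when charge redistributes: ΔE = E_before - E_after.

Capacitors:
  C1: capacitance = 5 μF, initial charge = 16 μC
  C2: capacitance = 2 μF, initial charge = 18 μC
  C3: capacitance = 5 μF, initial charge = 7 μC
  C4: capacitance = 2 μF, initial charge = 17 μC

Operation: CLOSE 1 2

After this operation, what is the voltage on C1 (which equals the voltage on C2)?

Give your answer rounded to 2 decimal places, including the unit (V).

Initial: C1(5μF, Q=16μC, V=3.20V), C2(2μF, Q=18μC, V=9.00V), C3(5μF, Q=7μC, V=1.40V), C4(2μF, Q=17μC, V=8.50V)
Op 1: CLOSE 1-2: Q_total=34.00, C_total=7.00, V=4.86; Q1=24.29, Q2=9.71; dissipated=24.029

Answer: 4.86 V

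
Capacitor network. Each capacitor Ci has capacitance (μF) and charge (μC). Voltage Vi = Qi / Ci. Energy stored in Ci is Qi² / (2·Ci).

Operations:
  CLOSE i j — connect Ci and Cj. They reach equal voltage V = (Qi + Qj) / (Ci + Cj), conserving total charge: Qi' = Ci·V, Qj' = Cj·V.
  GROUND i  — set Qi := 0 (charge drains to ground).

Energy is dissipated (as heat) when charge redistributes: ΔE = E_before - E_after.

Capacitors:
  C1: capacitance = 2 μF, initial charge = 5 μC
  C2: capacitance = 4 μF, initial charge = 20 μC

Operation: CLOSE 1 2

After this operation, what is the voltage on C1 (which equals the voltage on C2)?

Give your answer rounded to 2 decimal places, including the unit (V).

Initial: C1(2μF, Q=5μC, V=2.50V), C2(4μF, Q=20μC, V=5.00V)
Op 1: CLOSE 1-2: Q_total=25.00, C_total=6.00, V=4.17; Q1=8.33, Q2=16.67; dissipated=4.167

Answer: 4.17 V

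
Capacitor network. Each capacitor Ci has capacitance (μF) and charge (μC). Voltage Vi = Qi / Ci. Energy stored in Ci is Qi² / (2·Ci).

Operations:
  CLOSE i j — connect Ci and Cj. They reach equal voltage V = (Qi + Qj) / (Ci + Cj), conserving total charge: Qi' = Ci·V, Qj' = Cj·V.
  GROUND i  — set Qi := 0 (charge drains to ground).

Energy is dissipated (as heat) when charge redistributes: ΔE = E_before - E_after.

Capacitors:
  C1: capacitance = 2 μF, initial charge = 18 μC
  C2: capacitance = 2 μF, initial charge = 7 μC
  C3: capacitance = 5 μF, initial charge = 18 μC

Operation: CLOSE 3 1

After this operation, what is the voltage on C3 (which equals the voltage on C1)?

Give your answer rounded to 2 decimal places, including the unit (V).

Initial: C1(2μF, Q=18μC, V=9.00V), C2(2μF, Q=7μC, V=3.50V), C3(5μF, Q=18μC, V=3.60V)
Op 1: CLOSE 3-1: Q_total=36.00, C_total=7.00, V=5.14; Q3=25.71, Q1=10.29; dissipated=20.829

Answer: 5.14 V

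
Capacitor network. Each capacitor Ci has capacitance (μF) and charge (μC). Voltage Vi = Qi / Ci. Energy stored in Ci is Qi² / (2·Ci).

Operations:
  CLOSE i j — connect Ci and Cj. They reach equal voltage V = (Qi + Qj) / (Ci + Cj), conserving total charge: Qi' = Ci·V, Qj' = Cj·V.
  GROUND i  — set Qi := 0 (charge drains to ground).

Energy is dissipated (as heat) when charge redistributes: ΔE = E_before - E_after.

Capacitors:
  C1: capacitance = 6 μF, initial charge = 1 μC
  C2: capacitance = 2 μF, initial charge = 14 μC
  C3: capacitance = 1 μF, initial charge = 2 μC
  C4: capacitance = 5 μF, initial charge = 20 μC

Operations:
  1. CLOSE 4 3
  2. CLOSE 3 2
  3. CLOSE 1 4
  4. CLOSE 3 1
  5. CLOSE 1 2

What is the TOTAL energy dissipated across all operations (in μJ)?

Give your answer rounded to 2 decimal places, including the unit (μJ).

Initial: C1(6μF, Q=1μC, V=0.17V), C2(2μF, Q=14μC, V=7.00V), C3(1μF, Q=2μC, V=2.00V), C4(5μF, Q=20μC, V=4.00V)
Op 1: CLOSE 4-3: Q_total=22.00, C_total=6.00, V=3.67; Q4=18.33, Q3=3.67; dissipated=1.667
Op 2: CLOSE 3-2: Q_total=17.67, C_total=3.00, V=5.89; Q3=5.89, Q2=11.78; dissipated=3.704
Op 3: CLOSE 1-4: Q_total=19.33, C_total=11.00, V=1.76; Q1=10.55, Q4=8.79; dissipated=16.705
Op 4: CLOSE 3-1: Q_total=16.43, C_total=7.00, V=2.35; Q3=2.35, Q1=14.09; dissipated=7.315
Op 5: CLOSE 1-2: Q_total=25.86, C_total=8.00, V=3.23; Q1=19.40, Q2=6.47; dissipated=9.405
Total dissipated: 38.794 μJ

Answer: 38.79 μJ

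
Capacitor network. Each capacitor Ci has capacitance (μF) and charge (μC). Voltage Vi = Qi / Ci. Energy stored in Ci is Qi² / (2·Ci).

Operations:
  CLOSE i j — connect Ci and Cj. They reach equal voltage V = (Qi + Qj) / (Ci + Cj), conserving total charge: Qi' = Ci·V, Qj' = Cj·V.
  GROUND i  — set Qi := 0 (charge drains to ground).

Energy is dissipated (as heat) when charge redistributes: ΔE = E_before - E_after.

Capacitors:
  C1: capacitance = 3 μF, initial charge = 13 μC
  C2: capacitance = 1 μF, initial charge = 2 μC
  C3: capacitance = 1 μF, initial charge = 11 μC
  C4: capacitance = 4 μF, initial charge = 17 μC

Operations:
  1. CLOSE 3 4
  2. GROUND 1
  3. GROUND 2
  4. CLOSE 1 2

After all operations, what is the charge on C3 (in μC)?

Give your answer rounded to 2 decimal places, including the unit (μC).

Initial: C1(3μF, Q=13μC, V=4.33V), C2(1μF, Q=2μC, V=2.00V), C3(1μF, Q=11μC, V=11.00V), C4(4μF, Q=17μC, V=4.25V)
Op 1: CLOSE 3-4: Q_total=28.00, C_total=5.00, V=5.60; Q3=5.60, Q4=22.40; dissipated=18.225
Op 2: GROUND 1: Q1=0; energy lost=28.167
Op 3: GROUND 2: Q2=0; energy lost=2.000
Op 4: CLOSE 1-2: Q_total=0.00, C_total=4.00, V=0.00; Q1=0.00, Q2=0.00; dissipated=0.000
Final charges: Q1=0.00, Q2=0.00, Q3=5.60, Q4=22.40

Answer: 5.60 μC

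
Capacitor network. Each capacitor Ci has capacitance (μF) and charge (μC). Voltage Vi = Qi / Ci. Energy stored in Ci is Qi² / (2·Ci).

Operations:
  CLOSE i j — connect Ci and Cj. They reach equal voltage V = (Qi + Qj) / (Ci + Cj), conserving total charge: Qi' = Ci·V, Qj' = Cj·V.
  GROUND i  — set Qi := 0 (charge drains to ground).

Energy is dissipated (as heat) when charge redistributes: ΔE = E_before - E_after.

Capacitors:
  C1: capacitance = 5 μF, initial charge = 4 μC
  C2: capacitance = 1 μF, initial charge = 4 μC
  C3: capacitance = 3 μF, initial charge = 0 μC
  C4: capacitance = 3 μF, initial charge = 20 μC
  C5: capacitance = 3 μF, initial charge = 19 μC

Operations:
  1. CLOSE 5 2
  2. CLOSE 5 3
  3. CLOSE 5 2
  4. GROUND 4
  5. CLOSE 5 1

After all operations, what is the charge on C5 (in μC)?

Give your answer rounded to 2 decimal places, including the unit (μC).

Initial: C1(5μF, Q=4μC, V=0.80V), C2(1μF, Q=4μC, V=4.00V), C3(3μF, Q=0μC, V=0.00V), C4(3μF, Q=20μC, V=6.67V), C5(3μF, Q=19μC, V=6.33V)
Op 1: CLOSE 5-2: Q_total=23.00, C_total=4.00, V=5.75; Q5=17.25, Q2=5.75; dissipated=2.042
Op 2: CLOSE 5-3: Q_total=17.25, C_total=6.00, V=2.88; Q5=8.62, Q3=8.62; dissipated=24.797
Op 3: CLOSE 5-2: Q_total=14.38, C_total=4.00, V=3.59; Q5=10.78, Q2=3.59; dissipated=3.100
Op 4: GROUND 4: Q4=0; energy lost=66.667
Op 5: CLOSE 5-1: Q_total=14.78, C_total=8.00, V=1.85; Q5=5.54, Q1=9.24; dissipated=7.317
Final charges: Q1=9.24, Q2=3.59, Q3=8.62, Q4=0.00, Q5=5.54

Answer: 5.54 μC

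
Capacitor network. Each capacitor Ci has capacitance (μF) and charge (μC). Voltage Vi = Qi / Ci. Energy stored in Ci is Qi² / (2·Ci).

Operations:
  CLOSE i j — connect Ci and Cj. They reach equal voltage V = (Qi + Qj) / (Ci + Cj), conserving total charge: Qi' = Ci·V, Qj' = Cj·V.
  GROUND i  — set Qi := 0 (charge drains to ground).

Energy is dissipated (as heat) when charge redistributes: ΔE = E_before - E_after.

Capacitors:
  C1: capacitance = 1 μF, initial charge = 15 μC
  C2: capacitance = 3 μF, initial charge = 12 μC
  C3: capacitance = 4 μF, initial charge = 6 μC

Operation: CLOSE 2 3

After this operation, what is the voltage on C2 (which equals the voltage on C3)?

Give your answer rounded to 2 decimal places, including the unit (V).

Initial: C1(1μF, Q=15μC, V=15.00V), C2(3μF, Q=12μC, V=4.00V), C3(4μF, Q=6μC, V=1.50V)
Op 1: CLOSE 2-3: Q_total=18.00, C_total=7.00, V=2.57; Q2=7.71, Q3=10.29; dissipated=5.357

Answer: 2.57 V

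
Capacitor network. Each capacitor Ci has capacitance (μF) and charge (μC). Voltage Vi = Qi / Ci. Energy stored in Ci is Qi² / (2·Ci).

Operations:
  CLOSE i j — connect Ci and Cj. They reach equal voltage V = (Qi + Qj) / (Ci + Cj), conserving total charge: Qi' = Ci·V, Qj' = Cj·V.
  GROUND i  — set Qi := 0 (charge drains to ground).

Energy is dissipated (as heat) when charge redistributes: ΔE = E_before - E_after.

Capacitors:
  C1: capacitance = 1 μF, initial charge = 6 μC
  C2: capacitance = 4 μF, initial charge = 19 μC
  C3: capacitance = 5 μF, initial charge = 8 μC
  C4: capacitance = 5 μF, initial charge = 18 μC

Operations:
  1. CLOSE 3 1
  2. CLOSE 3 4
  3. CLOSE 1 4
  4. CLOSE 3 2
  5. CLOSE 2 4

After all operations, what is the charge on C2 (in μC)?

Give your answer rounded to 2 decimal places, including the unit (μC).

Answer: 13.04 μC

Derivation:
Initial: C1(1μF, Q=6μC, V=6.00V), C2(4μF, Q=19μC, V=4.75V), C3(5μF, Q=8μC, V=1.60V), C4(5μF, Q=18μC, V=3.60V)
Op 1: CLOSE 3-1: Q_total=14.00, C_total=6.00, V=2.33; Q3=11.67, Q1=2.33; dissipated=8.067
Op 2: CLOSE 3-4: Q_total=29.67, C_total=10.00, V=2.97; Q3=14.83, Q4=14.83; dissipated=2.006
Op 3: CLOSE 1-4: Q_total=17.17, C_total=6.00, V=2.86; Q1=2.86, Q4=14.31; dissipated=0.167
Op 4: CLOSE 3-2: Q_total=33.83, C_total=9.00, V=3.76; Q3=18.80, Q2=15.04; dissipated=3.534
Op 5: CLOSE 2-4: Q_total=29.34, C_total=9.00, V=3.26; Q2=13.04, Q4=16.30; dissipated=0.896
Final charges: Q1=2.86, Q2=13.04, Q3=18.80, Q4=16.30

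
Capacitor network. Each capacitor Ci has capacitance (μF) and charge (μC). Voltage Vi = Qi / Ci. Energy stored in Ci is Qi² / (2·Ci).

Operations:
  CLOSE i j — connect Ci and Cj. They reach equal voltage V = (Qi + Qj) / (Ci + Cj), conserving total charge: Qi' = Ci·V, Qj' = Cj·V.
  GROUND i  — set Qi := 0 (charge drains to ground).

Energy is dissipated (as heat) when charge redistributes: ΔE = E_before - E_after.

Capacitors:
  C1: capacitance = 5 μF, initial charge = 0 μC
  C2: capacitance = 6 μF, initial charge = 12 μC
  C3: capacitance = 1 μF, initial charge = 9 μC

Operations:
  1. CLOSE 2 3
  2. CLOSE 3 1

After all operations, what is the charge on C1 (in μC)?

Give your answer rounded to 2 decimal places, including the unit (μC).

Initial: C1(5μF, Q=0μC, V=0.00V), C2(6μF, Q=12μC, V=2.00V), C3(1μF, Q=9μC, V=9.00V)
Op 1: CLOSE 2-3: Q_total=21.00, C_total=7.00, V=3.00; Q2=18.00, Q3=3.00; dissipated=21.000
Op 2: CLOSE 3-1: Q_total=3.00, C_total=6.00, V=0.50; Q3=0.50, Q1=2.50; dissipated=3.750
Final charges: Q1=2.50, Q2=18.00, Q3=0.50

Answer: 2.50 μC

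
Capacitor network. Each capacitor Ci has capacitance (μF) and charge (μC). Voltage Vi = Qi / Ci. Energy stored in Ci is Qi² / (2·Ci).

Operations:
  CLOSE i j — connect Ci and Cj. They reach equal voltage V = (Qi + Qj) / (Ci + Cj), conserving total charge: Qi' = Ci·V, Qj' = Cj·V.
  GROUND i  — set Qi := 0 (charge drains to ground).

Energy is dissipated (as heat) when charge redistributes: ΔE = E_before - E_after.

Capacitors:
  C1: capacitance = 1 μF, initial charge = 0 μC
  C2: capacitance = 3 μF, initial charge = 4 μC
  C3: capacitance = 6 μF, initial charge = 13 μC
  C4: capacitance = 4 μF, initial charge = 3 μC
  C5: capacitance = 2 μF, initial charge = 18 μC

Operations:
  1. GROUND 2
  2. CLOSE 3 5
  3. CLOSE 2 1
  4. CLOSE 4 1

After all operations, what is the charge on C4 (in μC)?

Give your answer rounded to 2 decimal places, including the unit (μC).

Initial: C1(1μF, Q=0μC, V=0.00V), C2(3μF, Q=4μC, V=1.33V), C3(6μF, Q=13μC, V=2.17V), C4(4μF, Q=3μC, V=0.75V), C5(2μF, Q=18μC, V=9.00V)
Op 1: GROUND 2: Q2=0; energy lost=2.667
Op 2: CLOSE 3-5: Q_total=31.00, C_total=8.00, V=3.88; Q3=23.25, Q5=7.75; dissipated=35.021
Op 3: CLOSE 2-1: Q_total=0.00, C_total=4.00, V=0.00; Q2=0.00, Q1=0.00; dissipated=0.000
Op 4: CLOSE 4-1: Q_total=3.00, C_total=5.00, V=0.60; Q4=2.40, Q1=0.60; dissipated=0.225
Final charges: Q1=0.60, Q2=0.00, Q3=23.25, Q4=2.40, Q5=7.75

Answer: 2.40 μC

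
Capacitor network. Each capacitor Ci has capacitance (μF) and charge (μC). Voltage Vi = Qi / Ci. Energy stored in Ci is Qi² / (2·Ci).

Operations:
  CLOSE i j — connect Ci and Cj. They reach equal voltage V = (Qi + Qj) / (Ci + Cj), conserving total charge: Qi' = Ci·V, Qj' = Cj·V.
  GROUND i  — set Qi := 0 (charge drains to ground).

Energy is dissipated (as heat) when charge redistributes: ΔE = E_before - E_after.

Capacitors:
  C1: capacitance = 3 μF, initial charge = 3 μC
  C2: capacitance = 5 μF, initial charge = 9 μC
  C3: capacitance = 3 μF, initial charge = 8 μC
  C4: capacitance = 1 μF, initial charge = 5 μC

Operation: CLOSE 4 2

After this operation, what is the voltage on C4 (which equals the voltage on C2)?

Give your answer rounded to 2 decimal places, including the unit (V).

Answer: 2.33 V

Derivation:
Initial: C1(3μF, Q=3μC, V=1.00V), C2(5μF, Q=9μC, V=1.80V), C3(3μF, Q=8μC, V=2.67V), C4(1μF, Q=5μC, V=5.00V)
Op 1: CLOSE 4-2: Q_total=14.00, C_total=6.00, V=2.33; Q4=2.33, Q2=11.67; dissipated=4.267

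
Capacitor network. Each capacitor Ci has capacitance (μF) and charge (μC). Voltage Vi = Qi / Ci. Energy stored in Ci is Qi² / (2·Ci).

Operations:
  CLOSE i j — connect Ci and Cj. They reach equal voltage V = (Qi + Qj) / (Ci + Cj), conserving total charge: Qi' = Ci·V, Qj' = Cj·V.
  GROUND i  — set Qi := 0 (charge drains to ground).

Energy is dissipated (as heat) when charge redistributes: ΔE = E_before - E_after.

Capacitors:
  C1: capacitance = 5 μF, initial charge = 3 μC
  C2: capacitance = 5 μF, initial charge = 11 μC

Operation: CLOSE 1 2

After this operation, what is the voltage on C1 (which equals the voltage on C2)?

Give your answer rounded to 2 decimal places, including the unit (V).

Answer: 1.40 V

Derivation:
Initial: C1(5μF, Q=3μC, V=0.60V), C2(5μF, Q=11μC, V=2.20V)
Op 1: CLOSE 1-2: Q_total=14.00, C_total=10.00, V=1.40; Q1=7.00, Q2=7.00; dissipated=3.200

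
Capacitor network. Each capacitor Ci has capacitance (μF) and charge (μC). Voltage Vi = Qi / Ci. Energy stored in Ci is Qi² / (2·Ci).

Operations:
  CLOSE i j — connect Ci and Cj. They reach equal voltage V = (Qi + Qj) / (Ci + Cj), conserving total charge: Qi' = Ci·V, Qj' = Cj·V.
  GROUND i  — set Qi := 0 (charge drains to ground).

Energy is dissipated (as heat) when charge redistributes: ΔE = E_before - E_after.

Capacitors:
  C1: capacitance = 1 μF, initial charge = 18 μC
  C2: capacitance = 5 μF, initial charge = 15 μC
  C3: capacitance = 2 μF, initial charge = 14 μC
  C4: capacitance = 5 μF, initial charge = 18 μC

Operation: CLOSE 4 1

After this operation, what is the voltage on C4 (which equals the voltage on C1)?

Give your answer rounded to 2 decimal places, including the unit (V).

Answer: 6.00 V

Derivation:
Initial: C1(1μF, Q=18μC, V=18.00V), C2(5μF, Q=15μC, V=3.00V), C3(2μF, Q=14μC, V=7.00V), C4(5μF, Q=18μC, V=3.60V)
Op 1: CLOSE 4-1: Q_total=36.00, C_total=6.00, V=6.00; Q4=30.00, Q1=6.00; dissipated=86.400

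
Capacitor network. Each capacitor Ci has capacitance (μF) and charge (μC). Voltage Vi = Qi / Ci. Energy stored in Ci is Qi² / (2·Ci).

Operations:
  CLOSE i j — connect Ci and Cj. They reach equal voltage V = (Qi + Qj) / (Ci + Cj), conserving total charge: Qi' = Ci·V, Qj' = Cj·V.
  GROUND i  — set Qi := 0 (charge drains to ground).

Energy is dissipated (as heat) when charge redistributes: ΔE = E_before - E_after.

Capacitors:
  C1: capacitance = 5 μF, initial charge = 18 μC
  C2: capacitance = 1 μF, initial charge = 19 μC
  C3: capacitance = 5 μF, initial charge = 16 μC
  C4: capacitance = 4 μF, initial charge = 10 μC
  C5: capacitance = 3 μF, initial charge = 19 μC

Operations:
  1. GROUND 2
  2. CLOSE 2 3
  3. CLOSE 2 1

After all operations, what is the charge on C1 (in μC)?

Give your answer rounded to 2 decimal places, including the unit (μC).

Initial: C1(5μF, Q=18μC, V=3.60V), C2(1μF, Q=19μC, V=19.00V), C3(5μF, Q=16μC, V=3.20V), C4(4μF, Q=10μC, V=2.50V), C5(3μF, Q=19μC, V=6.33V)
Op 1: GROUND 2: Q2=0; energy lost=180.500
Op 2: CLOSE 2-3: Q_total=16.00, C_total=6.00, V=2.67; Q2=2.67, Q3=13.33; dissipated=4.267
Op 3: CLOSE 2-1: Q_total=20.67, C_total=6.00, V=3.44; Q2=3.44, Q1=17.22; dissipated=0.363
Final charges: Q1=17.22, Q2=3.44, Q3=13.33, Q4=10.00, Q5=19.00

Answer: 17.22 μC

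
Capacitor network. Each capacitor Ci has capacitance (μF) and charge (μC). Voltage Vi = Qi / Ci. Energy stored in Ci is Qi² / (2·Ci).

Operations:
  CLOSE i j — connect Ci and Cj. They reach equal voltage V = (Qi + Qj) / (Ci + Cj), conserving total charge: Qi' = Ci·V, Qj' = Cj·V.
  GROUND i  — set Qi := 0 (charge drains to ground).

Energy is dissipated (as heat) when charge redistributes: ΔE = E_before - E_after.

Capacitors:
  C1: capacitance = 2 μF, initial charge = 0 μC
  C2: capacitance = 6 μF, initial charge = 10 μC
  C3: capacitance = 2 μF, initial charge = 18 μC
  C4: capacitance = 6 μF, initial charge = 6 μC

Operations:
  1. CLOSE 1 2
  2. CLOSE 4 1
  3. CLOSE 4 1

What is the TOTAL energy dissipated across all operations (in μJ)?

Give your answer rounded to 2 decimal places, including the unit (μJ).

Answer: 2.13 μJ

Derivation:
Initial: C1(2μF, Q=0μC, V=0.00V), C2(6μF, Q=10μC, V=1.67V), C3(2μF, Q=18μC, V=9.00V), C4(6μF, Q=6μC, V=1.00V)
Op 1: CLOSE 1-2: Q_total=10.00, C_total=8.00, V=1.25; Q1=2.50, Q2=7.50; dissipated=2.083
Op 2: CLOSE 4-1: Q_total=8.50, C_total=8.00, V=1.06; Q4=6.38, Q1=2.12; dissipated=0.047
Op 3: CLOSE 4-1: Q_total=8.50, C_total=8.00, V=1.06; Q4=6.38, Q1=2.12; dissipated=0.000
Total dissipated: 2.130 μJ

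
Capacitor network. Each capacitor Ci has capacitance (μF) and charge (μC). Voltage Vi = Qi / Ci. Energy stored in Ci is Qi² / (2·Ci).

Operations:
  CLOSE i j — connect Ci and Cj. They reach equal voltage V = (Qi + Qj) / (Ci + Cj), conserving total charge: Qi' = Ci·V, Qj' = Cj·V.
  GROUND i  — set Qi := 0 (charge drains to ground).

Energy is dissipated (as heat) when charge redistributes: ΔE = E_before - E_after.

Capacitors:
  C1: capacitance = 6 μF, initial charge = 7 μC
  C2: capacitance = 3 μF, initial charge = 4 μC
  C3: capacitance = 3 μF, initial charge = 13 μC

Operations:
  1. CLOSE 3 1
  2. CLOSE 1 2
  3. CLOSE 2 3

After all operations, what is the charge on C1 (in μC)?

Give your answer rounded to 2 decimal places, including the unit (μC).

Initial: C1(6μF, Q=7μC, V=1.17V), C2(3μF, Q=4μC, V=1.33V), C3(3μF, Q=13μC, V=4.33V)
Op 1: CLOSE 3-1: Q_total=20.00, C_total=9.00, V=2.22; Q3=6.67, Q1=13.33; dissipated=10.028
Op 2: CLOSE 1-2: Q_total=17.33, C_total=9.00, V=1.93; Q1=11.56, Q2=5.78; dissipated=0.790
Op 3: CLOSE 2-3: Q_total=12.44, C_total=6.00, V=2.07; Q2=6.22, Q3=6.22; dissipated=0.066
Final charges: Q1=11.56, Q2=6.22, Q3=6.22

Answer: 11.56 μC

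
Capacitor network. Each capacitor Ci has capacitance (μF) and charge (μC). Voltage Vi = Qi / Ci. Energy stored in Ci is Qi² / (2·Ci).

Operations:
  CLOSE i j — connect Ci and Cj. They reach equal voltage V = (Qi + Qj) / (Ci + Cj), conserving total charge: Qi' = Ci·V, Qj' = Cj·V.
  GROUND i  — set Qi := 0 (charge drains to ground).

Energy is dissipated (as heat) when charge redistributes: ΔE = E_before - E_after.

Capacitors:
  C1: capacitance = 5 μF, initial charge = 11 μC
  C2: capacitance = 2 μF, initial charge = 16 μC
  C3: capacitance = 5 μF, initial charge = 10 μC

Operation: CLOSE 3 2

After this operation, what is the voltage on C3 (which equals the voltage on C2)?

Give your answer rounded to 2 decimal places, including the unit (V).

Answer: 3.71 V

Derivation:
Initial: C1(5μF, Q=11μC, V=2.20V), C2(2μF, Q=16μC, V=8.00V), C3(5μF, Q=10μC, V=2.00V)
Op 1: CLOSE 3-2: Q_total=26.00, C_total=7.00, V=3.71; Q3=18.57, Q2=7.43; dissipated=25.714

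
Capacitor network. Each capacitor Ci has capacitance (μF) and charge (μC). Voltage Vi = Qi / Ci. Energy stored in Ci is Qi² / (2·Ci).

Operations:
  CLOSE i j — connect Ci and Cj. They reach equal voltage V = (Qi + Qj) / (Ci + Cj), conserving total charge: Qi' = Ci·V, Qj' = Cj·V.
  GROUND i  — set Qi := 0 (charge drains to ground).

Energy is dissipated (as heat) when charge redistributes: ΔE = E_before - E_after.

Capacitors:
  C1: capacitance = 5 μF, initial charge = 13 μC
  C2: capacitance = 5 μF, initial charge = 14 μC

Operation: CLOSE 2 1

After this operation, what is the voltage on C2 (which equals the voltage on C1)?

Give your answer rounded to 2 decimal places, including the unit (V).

Initial: C1(5μF, Q=13μC, V=2.60V), C2(5μF, Q=14μC, V=2.80V)
Op 1: CLOSE 2-1: Q_total=27.00, C_total=10.00, V=2.70; Q2=13.50, Q1=13.50; dissipated=0.050

Answer: 2.70 V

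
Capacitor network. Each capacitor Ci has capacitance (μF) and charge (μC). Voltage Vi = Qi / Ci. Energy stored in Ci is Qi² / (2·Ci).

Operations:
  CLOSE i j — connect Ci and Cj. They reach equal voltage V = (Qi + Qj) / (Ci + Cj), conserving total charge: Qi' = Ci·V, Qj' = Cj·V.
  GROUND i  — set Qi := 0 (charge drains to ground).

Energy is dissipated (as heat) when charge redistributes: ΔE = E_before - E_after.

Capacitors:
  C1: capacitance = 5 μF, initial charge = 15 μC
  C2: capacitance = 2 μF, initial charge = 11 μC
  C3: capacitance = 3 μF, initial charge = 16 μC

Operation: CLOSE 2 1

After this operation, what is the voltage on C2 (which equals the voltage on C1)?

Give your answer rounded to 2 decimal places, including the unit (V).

Initial: C1(5μF, Q=15μC, V=3.00V), C2(2μF, Q=11μC, V=5.50V), C3(3μF, Q=16μC, V=5.33V)
Op 1: CLOSE 2-1: Q_total=26.00, C_total=7.00, V=3.71; Q2=7.43, Q1=18.57; dissipated=4.464

Answer: 3.71 V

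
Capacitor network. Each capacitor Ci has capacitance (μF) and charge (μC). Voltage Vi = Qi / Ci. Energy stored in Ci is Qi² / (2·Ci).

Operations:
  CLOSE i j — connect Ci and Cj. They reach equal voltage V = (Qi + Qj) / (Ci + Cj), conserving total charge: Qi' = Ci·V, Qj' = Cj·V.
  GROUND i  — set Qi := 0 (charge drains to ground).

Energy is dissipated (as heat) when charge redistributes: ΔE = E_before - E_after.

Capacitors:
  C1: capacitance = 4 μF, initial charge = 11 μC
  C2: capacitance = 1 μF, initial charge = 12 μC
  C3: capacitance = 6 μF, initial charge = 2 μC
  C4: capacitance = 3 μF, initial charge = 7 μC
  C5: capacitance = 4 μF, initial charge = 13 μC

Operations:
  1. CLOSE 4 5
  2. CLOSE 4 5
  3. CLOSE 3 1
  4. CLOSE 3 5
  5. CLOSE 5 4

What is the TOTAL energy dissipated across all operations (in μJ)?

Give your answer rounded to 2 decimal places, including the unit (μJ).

Answer: 11.39 μJ

Derivation:
Initial: C1(4μF, Q=11μC, V=2.75V), C2(1μF, Q=12μC, V=12.00V), C3(6μF, Q=2μC, V=0.33V), C4(3μF, Q=7μC, V=2.33V), C5(4μF, Q=13μC, V=3.25V)
Op 1: CLOSE 4-5: Q_total=20.00, C_total=7.00, V=2.86; Q4=8.57, Q5=11.43; dissipated=0.720
Op 2: CLOSE 4-5: Q_total=20.00, C_total=7.00, V=2.86; Q4=8.57, Q5=11.43; dissipated=0.000
Op 3: CLOSE 3-1: Q_total=13.00, C_total=10.00, V=1.30; Q3=7.80, Q1=5.20; dissipated=7.008
Op 4: CLOSE 3-5: Q_total=19.23, C_total=10.00, V=1.92; Q3=11.54, Q5=7.69; dissipated=2.910
Op 5: CLOSE 5-4: Q_total=16.26, C_total=7.00, V=2.32; Q5=9.29, Q4=6.97; dissipated=0.748
Total dissipated: 11.386 μJ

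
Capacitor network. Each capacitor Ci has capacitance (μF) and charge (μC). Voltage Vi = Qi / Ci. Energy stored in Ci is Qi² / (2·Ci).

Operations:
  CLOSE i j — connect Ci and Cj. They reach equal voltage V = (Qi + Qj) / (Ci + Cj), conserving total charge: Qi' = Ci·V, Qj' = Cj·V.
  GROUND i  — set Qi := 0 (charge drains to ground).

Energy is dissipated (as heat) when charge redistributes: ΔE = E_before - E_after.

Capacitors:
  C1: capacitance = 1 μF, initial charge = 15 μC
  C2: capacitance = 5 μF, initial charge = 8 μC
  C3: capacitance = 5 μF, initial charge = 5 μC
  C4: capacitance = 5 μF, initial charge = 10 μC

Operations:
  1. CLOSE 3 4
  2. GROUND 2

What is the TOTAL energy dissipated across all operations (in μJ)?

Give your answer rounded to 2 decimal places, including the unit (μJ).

Answer: 7.65 μJ

Derivation:
Initial: C1(1μF, Q=15μC, V=15.00V), C2(5μF, Q=8μC, V=1.60V), C3(5μF, Q=5μC, V=1.00V), C4(5μF, Q=10μC, V=2.00V)
Op 1: CLOSE 3-4: Q_total=15.00, C_total=10.00, V=1.50; Q3=7.50, Q4=7.50; dissipated=1.250
Op 2: GROUND 2: Q2=0; energy lost=6.400
Total dissipated: 7.650 μJ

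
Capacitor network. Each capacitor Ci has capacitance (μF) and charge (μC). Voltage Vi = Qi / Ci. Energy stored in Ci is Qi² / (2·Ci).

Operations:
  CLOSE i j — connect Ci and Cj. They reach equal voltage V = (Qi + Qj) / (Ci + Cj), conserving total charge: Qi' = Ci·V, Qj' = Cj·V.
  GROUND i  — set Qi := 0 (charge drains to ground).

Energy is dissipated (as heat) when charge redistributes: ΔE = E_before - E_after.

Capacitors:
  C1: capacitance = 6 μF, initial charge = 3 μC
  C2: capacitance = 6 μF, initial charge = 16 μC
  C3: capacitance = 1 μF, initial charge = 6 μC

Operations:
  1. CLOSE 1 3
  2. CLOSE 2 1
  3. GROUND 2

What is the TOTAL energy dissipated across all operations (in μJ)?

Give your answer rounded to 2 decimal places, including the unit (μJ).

Answer: 27.54 μJ

Derivation:
Initial: C1(6μF, Q=3μC, V=0.50V), C2(6μF, Q=16μC, V=2.67V), C3(1μF, Q=6μC, V=6.00V)
Op 1: CLOSE 1-3: Q_total=9.00, C_total=7.00, V=1.29; Q1=7.71, Q3=1.29; dissipated=12.964
Op 2: CLOSE 2-1: Q_total=23.71, C_total=12.00, V=1.98; Q2=11.86, Q1=11.86; dissipated=2.861
Op 3: GROUND 2: Q2=0; energy lost=11.716
Total dissipated: 27.541 μJ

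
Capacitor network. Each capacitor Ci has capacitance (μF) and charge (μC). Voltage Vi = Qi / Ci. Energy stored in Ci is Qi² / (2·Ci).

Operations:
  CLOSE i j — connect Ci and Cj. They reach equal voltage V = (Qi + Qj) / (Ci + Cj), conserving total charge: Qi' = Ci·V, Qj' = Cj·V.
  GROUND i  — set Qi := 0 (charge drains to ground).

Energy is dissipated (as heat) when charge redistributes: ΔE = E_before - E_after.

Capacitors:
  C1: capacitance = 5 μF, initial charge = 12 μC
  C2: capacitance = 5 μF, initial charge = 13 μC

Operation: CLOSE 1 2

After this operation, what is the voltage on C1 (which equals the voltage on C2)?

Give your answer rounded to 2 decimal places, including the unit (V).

Answer: 2.50 V

Derivation:
Initial: C1(5μF, Q=12μC, V=2.40V), C2(5μF, Q=13μC, V=2.60V)
Op 1: CLOSE 1-2: Q_total=25.00, C_total=10.00, V=2.50; Q1=12.50, Q2=12.50; dissipated=0.050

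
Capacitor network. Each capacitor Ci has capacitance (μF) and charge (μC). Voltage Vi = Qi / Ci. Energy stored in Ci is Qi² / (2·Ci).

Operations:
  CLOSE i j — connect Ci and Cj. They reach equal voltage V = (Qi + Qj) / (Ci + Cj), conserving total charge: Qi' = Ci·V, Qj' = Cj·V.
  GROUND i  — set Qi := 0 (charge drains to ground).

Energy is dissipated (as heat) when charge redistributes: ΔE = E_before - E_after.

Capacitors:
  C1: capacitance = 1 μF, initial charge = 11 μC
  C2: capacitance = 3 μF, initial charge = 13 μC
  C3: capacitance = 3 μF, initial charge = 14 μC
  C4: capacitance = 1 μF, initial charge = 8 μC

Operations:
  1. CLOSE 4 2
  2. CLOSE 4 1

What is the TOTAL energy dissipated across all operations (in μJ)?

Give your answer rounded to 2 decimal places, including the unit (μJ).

Answer: 13.31 μJ

Derivation:
Initial: C1(1μF, Q=11μC, V=11.00V), C2(3μF, Q=13μC, V=4.33V), C3(3μF, Q=14μC, V=4.67V), C4(1μF, Q=8μC, V=8.00V)
Op 1: CLOSE 4-2: Q_total=21.00, C_total=4.00, V=5.25; Q4=5.25, Q2=15.75; dissipated=5.042
Op 2: CLOSE 4-1: Q_total=16.25, C_total=2.00, V=8.12; Q4=8.12, Q1=8.12; dissipated=8.266
Total dissipated: 13.307 μJ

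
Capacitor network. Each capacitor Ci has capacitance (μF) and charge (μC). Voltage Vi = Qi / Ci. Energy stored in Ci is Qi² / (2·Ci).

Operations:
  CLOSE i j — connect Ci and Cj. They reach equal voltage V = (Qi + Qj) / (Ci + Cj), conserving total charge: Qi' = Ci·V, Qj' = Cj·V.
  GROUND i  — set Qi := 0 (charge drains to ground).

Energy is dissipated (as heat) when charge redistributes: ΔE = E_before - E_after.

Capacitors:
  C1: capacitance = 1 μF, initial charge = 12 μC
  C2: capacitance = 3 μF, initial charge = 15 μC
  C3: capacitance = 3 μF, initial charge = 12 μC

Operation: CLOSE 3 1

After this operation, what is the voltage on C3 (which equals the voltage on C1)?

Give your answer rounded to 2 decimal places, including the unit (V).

Initial: C1(1μF, Q=12μC, V=12.00V), C2(3μF, Q=15μC, V=5.00V), C3(3μF, Q=12μC, V=4.00V)
Op 1: CLOSE 3-1: Q_total=24.00, C_total=4.00, V=6.00; Q3=18.00, Q1=6.00; dissipated=24.000

Answer: 6.00 V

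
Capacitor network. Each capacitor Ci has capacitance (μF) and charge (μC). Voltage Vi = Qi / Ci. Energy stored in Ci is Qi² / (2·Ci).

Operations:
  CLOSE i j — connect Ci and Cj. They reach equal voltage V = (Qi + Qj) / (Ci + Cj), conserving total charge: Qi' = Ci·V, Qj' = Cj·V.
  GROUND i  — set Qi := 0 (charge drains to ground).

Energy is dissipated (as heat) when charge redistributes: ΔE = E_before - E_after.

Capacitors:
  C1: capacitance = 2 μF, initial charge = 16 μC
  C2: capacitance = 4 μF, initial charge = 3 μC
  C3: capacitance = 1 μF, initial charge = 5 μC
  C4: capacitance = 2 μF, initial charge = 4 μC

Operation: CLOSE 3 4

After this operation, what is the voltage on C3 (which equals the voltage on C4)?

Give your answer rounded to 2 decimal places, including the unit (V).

Answer: 3.00 V

Derivation:
Initial: C1(2μF, Q=16μC, V=8.00V), C2(4μF, Q=3μC, V=0.75V), C3(1μF, Q=5μC, V=5.00V), C4(2μF, Q=4μC, V=2.00V)
Op 1: CLOSE 3-4: Q_total=9.00, C_total=3.00, V=3.00; Q3=3.00, Q4=6.00; dissipated=3.000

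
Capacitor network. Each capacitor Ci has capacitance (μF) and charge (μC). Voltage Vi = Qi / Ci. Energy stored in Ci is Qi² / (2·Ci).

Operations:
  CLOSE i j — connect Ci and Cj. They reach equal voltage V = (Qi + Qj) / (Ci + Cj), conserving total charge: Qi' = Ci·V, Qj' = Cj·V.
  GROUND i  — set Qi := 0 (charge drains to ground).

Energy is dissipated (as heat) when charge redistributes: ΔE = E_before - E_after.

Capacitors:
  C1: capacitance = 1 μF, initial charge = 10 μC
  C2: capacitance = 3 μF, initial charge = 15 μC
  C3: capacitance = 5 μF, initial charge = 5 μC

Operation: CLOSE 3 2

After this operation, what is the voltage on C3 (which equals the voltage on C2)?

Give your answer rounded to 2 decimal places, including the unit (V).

Answer: 2.50 V

Derivation:
Initial: C1(1μF, Q=10μC, V=10.00V), C2(3μF, Q=15μC, V=5.00V), C3(5μF, Q=5μC, V=1.00V)
Op 1: CLOSE 3-2: Q_total=20.00, C_total=8.00, V=2.50; Q3=12.50, Q2=7.50; dissipated=15.000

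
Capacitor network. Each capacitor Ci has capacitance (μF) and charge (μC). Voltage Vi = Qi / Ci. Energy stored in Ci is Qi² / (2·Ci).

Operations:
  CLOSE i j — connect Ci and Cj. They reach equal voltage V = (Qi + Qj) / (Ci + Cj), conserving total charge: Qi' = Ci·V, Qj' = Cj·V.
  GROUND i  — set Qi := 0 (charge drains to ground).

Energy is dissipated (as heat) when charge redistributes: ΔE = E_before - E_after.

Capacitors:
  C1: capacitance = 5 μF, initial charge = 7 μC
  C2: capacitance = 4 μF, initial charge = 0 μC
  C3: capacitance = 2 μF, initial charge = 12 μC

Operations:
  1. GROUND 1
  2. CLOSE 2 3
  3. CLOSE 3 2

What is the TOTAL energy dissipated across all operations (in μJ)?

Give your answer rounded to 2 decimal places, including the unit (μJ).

Initial: C1(5μF, Q=7μC, V=1.40V), C2(4μF, Q=0μC, V=0.00V), C3(2μF, Q=12μC, V=6.00V)
Op 1: GROUND 1: Q1=0; energy lost=4.900
Op 2: CLOSE 2-3: Q_total=12.00, C_total=6.00, V=2.00; Q2=8.00, Q3=4.00; dissipated=24.000
Op 3: CLOSE 3-2: Q_total=12.00, C_total=6.00, V=2.00; Q3=4.00, Q2=8.00; dissipated=0.000
Total dissipated: 28.900 μJ

Answer: 28.90 μJ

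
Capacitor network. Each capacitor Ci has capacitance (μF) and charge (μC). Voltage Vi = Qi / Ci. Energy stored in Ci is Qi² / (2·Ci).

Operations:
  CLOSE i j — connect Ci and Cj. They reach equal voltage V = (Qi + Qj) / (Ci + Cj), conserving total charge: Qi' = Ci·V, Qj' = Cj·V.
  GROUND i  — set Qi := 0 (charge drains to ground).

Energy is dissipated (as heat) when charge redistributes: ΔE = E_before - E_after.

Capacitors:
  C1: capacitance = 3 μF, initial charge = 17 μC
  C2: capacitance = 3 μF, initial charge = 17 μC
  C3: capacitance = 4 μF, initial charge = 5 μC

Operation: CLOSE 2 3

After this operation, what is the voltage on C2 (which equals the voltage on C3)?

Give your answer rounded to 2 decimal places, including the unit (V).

Answer: 3.14 V

Derivation:
Initial: C1(3μF, Q=17μC, V=5.67V), C2(3μF, Q=17μC, V=5.67V), C3(4μF, Q=5μC, V=1.25V)
Op 1: CLOSE 2-3: Q_total=22.00, C_total=7.00, V=3.14; Q2=9.43, Q3=12.57; dissipated=16.720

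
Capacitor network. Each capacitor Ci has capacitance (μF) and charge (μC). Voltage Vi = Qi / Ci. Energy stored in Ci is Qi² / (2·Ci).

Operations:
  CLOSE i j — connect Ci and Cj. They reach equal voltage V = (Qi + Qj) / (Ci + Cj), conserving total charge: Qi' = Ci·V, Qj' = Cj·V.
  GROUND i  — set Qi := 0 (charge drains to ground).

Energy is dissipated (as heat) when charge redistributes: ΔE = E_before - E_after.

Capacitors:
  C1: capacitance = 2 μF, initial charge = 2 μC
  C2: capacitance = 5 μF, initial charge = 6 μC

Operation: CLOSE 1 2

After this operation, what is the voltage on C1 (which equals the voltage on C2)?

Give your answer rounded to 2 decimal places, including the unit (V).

Answer: 1.14 V

Derivation:
Initial: C1(2μF, Q=2μC, V=1.00V), C2(5μF, Q=6μC, V=1.20V)
Op 1: CLOSE 1-2: Q_total=8.00, C_total=7.00, V=1.14; Q1=2.29, Q2=5.71; dissipated=0.029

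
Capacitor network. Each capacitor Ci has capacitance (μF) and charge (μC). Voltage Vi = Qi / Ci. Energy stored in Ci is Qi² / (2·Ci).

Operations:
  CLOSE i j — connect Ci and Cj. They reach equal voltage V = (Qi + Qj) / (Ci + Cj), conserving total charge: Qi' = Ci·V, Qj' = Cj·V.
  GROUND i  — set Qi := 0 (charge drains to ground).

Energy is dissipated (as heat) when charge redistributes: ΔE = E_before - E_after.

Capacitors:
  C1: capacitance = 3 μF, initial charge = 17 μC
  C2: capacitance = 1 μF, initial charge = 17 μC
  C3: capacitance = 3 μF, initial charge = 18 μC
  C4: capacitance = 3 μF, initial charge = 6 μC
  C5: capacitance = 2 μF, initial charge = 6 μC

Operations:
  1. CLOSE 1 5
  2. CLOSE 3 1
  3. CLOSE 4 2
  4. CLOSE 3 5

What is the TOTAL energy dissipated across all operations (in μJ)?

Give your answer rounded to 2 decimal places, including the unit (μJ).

Initial: C1(3μF, Q=17μC, V=5.67V), C2(1μF, Q=17μC, V=17.00V), C3(3μF, Q=18μC, V=6.00V), C4(3μF, Q=6μC, V=2.00V), C5(2μF, Q=6μC, V=3.00V)
Op 1: CLOSE 1-5: Q_total=23.00, C_total=5.00, V=4.60; Q1=13.80, Q5=9.20; dissipated=4.267
Op 2: CLOSE 3-1: Q_total=31.80, C_total=6.00, V=5.30; Q3=15.90, Q1=15.90; dissipated=1.470
Op 3: CLOSE 4-2: Q_total=23.00, C_total=4.00, V=5.75; Q4=17.25, Q2=5.75; dissipated=84.375
Op 4: CLOSE 3-5: Q_total=25.10, C_total=5.00, V=5.02; Q3=15.06, Q5=10.04; dissipated=0.294
Total dissipated: 90.406 μJ

Answer: 90.41 μJ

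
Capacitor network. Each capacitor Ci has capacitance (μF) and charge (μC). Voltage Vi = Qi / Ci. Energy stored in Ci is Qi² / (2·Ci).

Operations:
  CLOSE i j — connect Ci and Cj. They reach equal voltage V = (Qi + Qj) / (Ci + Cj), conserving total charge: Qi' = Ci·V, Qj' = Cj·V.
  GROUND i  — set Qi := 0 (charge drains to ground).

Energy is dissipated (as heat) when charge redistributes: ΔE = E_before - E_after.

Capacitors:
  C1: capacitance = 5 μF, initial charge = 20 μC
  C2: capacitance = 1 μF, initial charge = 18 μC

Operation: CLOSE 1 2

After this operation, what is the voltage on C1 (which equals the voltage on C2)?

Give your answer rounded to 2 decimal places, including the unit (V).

Initial: C1(5μF, Q=20μC, V=4.00V), C2(1μF, Q=18μC, V=18.00V)
Op 1: CLOSE 1-2: Q_total=38.00, C_total=6.00, V=6.33; Q1=31.67, Q2=6.33; dissipated=81.667

Answer: 6.33 V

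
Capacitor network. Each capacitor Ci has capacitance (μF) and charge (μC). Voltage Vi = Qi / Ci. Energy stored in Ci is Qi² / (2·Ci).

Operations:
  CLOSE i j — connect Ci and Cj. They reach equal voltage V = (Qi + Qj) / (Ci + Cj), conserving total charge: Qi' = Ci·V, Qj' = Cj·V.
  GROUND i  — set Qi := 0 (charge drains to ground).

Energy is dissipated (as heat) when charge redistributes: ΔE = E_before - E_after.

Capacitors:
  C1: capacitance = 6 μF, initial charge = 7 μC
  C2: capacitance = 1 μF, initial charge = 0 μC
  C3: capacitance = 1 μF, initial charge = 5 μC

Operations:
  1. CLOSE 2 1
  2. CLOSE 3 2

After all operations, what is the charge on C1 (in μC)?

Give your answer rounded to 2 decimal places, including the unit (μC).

Answer: 6.00 μC

Derivation:
Initial: C1(6μF, Q=7μC, V=1.17V), C2(1μF, Q=0μC, V=0.00V), C3(1μF, Q=5μC, V=5.00V)
Op 1: CLOSE 2-1: Q_total=7.00, C_total=7.00, V=1.00; Q2=1.00, Q1=6.00; dissipated=0.583
Op 2: CLOSE 3-2: Q_total=6.00, C_total=2.00, V=3.00; Q3=3.00, Q2=3.00; dissipated=4.000
Final charges: Q1=6.00, Q2=3.00, Q3=3.00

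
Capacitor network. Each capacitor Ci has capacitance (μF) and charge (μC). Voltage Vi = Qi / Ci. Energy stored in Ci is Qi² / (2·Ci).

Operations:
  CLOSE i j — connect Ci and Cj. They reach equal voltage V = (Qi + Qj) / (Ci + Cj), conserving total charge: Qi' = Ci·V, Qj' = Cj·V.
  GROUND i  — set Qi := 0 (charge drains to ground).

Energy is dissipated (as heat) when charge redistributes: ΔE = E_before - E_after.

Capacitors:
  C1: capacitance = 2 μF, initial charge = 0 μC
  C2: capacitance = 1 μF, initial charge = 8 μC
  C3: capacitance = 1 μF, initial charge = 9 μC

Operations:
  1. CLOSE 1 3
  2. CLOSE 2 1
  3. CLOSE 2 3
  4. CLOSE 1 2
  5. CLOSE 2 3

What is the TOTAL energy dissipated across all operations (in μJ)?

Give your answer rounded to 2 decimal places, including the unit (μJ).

Initial: C1(2μF, Q=0μC, V=0.00V), C2(1μF, Q=8μC, V=8.00V), C3(1μF, Q=9μC, V=9.00V)
Op 1: CLOSE 1-3: Q_total=9.00, C_total=3.00, V=3.00; Q1=6.00, Q3=3.00; dissipated=27.000
Op 2: CLOSE 2-1: Q_total=14.00, C_total=3.00, V=4.67; Q2=4.67, Q1=9.33; dissipated=8.333
Op 3: CLOSE 2-3: Q_total=7.67, C_total=2.00, V=3.83; Q2=3.83, Q3=3.83; dissipated=0.694
Op 4: CLOSE 1-2: Q_total=13.17, C_total=3.00, V=4.39; Q1=8.78, Q2=4.39; dissipated=0.231
Op 5: CLOSE 2-3: Q_total=8.22, C_total=2.00, V=4.11; Q2=4.11, Q3=4.11; dissipated=0.077
Total dissipated: 36.336 μJ

Answer: 36.34 μJ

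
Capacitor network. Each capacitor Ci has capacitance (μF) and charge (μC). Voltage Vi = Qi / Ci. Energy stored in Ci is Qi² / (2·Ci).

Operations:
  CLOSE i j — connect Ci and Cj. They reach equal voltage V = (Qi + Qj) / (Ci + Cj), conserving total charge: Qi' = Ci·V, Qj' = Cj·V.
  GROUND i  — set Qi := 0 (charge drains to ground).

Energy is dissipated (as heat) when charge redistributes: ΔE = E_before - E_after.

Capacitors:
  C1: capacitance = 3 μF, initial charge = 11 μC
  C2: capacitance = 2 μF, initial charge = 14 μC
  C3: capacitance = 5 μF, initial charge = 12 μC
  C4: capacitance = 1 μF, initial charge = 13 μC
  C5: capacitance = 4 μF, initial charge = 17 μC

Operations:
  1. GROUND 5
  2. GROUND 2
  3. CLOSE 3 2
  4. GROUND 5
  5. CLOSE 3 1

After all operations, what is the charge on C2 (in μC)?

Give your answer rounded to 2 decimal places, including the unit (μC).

Initial: C1(3μF, Q=11μC, V=3.67V), C2(2μF, Q=14μC, V=7.00V), C3(5μF, Q=12μC, V=2.40V), C4(1μF, Q=13μC, V=13.00V), C5(4μF, Q=17μC, V=4.25V)
Op 1: GROUND 5: Q5=0; energy lost=36.125
Op 2: GROUND 2: Q2=0; energy lost=49.000
Op 3: CLOSE 3-2: Q_total=12.00, C_total=7.00, V=1.71; Q3=8.57, Q2=3.43; dissipated=4.114
Op 4: GROUND 5: Q5=0; energy lost=0.000
Op 5: CLOSE 3-1: Q_total=19.57, C_total=8.00, V=2.45; Q3=12.23, Q1=7.34; dissipated=3.574
Final charges: Q1=7.34, Q2=3.43, Q3=12.23, Q4=13.00, Q5=0.00

Answer: 3.43 μC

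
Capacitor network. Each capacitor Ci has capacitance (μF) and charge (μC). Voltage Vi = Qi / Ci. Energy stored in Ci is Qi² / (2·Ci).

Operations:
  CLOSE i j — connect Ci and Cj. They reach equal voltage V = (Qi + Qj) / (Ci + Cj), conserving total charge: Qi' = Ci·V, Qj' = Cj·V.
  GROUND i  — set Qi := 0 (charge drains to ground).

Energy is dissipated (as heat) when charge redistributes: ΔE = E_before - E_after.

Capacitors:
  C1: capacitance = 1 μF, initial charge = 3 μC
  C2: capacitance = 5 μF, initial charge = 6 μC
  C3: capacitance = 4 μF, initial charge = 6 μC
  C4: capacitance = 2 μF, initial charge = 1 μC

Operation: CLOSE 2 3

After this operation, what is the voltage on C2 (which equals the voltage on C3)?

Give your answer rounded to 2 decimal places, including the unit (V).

Answer: 1.33 V

Derivation:
Initial: C1(1μF, Q=3μC, V=3.00V), C2(5μF, Q=6μC, V=1.20V), C3(4μF, Q=6μC, V=1.50V), C4(2μF, Q=1μC, V=0.50V)
Op 1: CLOSE 2-3: Q_total=12.00, C_total=9.00, V=1.33; Q2=6.67, Q3=5.33; dissipated=0.100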